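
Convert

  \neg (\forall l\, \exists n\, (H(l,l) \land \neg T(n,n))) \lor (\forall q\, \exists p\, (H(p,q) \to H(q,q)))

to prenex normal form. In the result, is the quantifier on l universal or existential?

Eliminate → and ↔ using ¬ and ∨.
  \neg (\forall l\, \exists n\, (H(l,l) \land \neg T(n,n))) \lor (\forall q\, \exists p\, (\neg H(p,q) \lor H(q,q)))
Drive negations inward (¬∀x A ≡ ∃x ¬A, ¬∃x A ≡ ∀x ¬A, De Morgan for ∧/∨):
  (\exists l\, \forall n\, (\neg H(l,l) \lor T(n,n))) \lor (\forall q\, \exists p\, (\neg H(p,q) \lor H(q,q)))
All bound variables are already distinct, so no renaming is needed.
Finally move all quantifiers to the prefix:
  \exists l\, \forall n\, \forall q\, \exists p\, (\neg H(l,l) \lor T(n,n) \lor \neg H(p,q) \lor H(q,q))
The quantifier \forall l sits under an odd number of negations (counting the antecedent side of each →), so it flips to \exists l.

existential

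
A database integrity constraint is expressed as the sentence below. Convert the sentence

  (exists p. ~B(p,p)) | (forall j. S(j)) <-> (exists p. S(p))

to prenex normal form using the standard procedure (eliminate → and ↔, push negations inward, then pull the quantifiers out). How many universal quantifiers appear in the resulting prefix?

Eliminate → and ↔ using ¬ and ∨; A ↔ B as (¬A ∨ B) ∧ (¬B ∨ A).
  (~((exists p. ~B(p,p)) | (forall j. S(j))) | (exists p. S(p))) & (~(exists p. S(p)) | (exists p. ~B(p,p)) | (forall j. S(j)))
Move each ¬ inward, flipping quantifiers it crosses:
  ((forall p. B(p,p)) & (exists j. ~S(j)) | (exists p. S(p))) & ((forall p. ~S(p)) | (exists p. ~B(p,p)) | (forall j. S(j)))
Give each quantifier a distinct variable: p↦b, p↦u, p↦c, j↦y.
  ((forall p. B(p,p)) & (exists j. ~S(j)) | (exists b. S(b))) & ((forall u. ~S(u)) | (exists c. ~B(c,c)) | (forall y. S(y)))
Extract every quantifier outward, since the variables are now distinct and don't occur free across branches:
  forall p. exists j. exists b. forall u. exists c. forall y. ((B(p,p) & ~S(j) | S(b)) & (~S(u) | ~B(c,c) | S(y)))
The prefix is forall p exists j exists b forall u exists c forall y: 3 universal, 3 existential.

3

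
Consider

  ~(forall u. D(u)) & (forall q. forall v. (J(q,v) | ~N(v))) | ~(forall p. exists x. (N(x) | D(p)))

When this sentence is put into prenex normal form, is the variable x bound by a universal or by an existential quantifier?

Push ¬ through the quantifiers and connectives to reach negation normal form:
  (exists u. ~D(u)) & (forall q. forall v. (J(q,v) | ~N(v))) | (exists p. forall x. (~N(x) & ~D(p)))
All bound variables are already distinct, so no renaming is needed.
Finally move all quantifiers to the prefix:
  exists u. forall q. forall v. exists p. forall x. (~D(u) & (J(q,v) | ~N(v)) | ~N(x) & ~D(p))
The quantifier exists x sits under an odd number of negations, so it flips to forall x.

universal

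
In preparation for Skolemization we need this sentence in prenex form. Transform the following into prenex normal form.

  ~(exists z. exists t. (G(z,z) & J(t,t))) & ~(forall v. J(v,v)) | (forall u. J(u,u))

forall z. forall t. exists v. forall u. ((~G(z,z) | ~J(t,t)) & ~J(v,v) | J(u,u))

Push ¬ through the quantifiers and connectives to reach negation normal form:
  (forall z. forall t. (~G(z,z) | ~J(t,t))) & (exists v. ~J(v,v)) | (forall u. J(u,u))
All bound variables are already distinct, so no renaming is needed.
Extract every quantifier outward, since the variables are now distinct and don't occur free across branches:
  forall z. forall t. exists v. forall u. ((~G(z,z) | ~J(t,t)) & ~J(v,v) | J(u,u))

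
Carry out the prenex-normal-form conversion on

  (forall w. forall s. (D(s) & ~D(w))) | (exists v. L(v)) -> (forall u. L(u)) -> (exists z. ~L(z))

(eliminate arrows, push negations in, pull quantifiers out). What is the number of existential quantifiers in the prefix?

4

Eliminate → and ↔ using ¬ and ∨.
  ~((forall w. forall s. (D(s) & ~D(w))) | (exists v. L(v))) | ~(forall u. L(u)) | (exists z. ~L(z))
Push ¬ through the quantifiers and connectives to reach negation normal form:
  (exists w. exists s. (~D(s) | D(w))) & (forall v. ~L(v)) | (exists u. ~L(u)) | (exists z. ~L(z))
All bound variables are already distinct, so no renaming is needed.
Extract every quantifier outward, since the variables are now distinct and don't occur free across branches:
  exists w. exists s. forall v. exists u. exists z. ((~D(s) | D(w)) & ~L(v) | ~L(u) | ~L(z))
The prefix is exists w exists s forall v exists u exists z: 1 universal, 4 existential.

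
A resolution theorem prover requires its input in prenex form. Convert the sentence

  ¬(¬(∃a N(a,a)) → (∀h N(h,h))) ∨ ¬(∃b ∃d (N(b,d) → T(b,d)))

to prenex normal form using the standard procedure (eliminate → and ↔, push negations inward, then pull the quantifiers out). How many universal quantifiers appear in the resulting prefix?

3

Eliminate → and ↔ using ¬ and ∨.
  ¬(¬¬(∃a N(a,a)) ∨ (∀h N(h,h))) ∨ ¬(∃b ∃d (¬N(b,d) ∨ T(b,d)))
Drive negations inward (¬∀x A ≡ ∃x ¬A, ¬∃x A ≡ ∀x ¬A, De Morgan for ∧/∨):
  (∀a ¬N(a,a)) ∧ (∃h ¬N(h,h)) ∨ (∀b ∀d (N(b,d) ∧ ¬T(b,d)))
All bound variables are already distinct, so no renaming is needed.
Extract every quantifier outward, since the variables are now distinct and don't occur free across branches:
  ∀a ∃h ∀b ∀d (¬N(a,a) ∧ ¬N(h,h) ∨ N(b,d) ∧ ¬T(b,d))
The prefix is ∀a ∃h ∀b ∀d: 3 universal, 1 existential.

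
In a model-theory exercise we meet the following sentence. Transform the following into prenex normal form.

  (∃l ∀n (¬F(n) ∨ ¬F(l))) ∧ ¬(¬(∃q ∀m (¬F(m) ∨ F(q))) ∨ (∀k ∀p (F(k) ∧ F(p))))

∃l ∀n ∃q ∀m ∃k ∃p ((¬F(n) ∨ ¬F(l)) ∧ (¬F(m) ∨ F(q)) ∧ (¬F(k) ∨ ¬F(p)))

Drive negations inward (¬∀x A ≡ ∃x ¬A, ¬∃x A ≡ ∀x ¬A, De Morgan for ∧/∨):
  (∃l ∀n (¬F(n) ∨ ¬F(l))) ∧ (∃q ∀m (¬F(m) ∨ F(q))) ∧ (∃k ∃p (¬F(k) ∨ ¬F(p)))
All bound variables are already distinct, so no renaming is needed.
Extract every quantifier outward, since the variables are now distinct and don't occur free across branches:
  ∃l ∀n ∃q ∀m ∃k ∃p ((¬F(n) ∨ ¬F(l)) ∧ (¬F(m) ∨ F(q)) ∧ (¬F(k) ∨ ¬F(p)))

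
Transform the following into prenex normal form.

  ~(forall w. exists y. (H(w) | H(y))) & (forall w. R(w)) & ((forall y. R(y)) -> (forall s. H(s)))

exists w. forall y. forall x. exists z. forall s. (~H(w) & ~H(y) & R(x) & (~R(z) | H(s)))

First replace A → B with ¬A ∨ B.
  ~(forall w. exists y. (H(w) | H(y))) & (forall w. R(w)) & (~(forall y. R(y)) | (forall s. H(s)))
Drive negations inward (¬∀x A ≡ ∃x ¬A, ¬∃x A ≡ ∀x ¬A, De Morgan for ∧/∨):
  (exists w. forall y. (~H(w) & ~H(y))) & (forall w. R(w)) & ((exists y. ~R(y)) | (forall s. H(s)))
Give each quantifier a distinct variable: w↦x, y↦z.
  (exists w. forall y. (~H(w) & ~H(y))) & (forall x. R(x)) & ((exists z. ~R(z)) | (forall s. H(s)))
Finally move all quantifiers to the prefix:
  exists w. forall y. forall x. exists z. forall s. (~H(w) & ~H(y) & R(x) & (~R(z) | H(s)))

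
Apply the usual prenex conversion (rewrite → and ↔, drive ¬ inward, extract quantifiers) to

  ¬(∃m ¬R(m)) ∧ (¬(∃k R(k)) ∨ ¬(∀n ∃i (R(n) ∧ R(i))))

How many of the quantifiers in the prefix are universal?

3

Move each ¬ inward, flipping quantifiers it crosses:
  (∀m R(m)) ∧ ((∀k ¬R(k)) ∨ (∃n ∀i (¬R(n) ∨ ¬R(i))))
All bound variables are already distinct, so no renaming is needed.
Finally move all quantifiers to the prefix:
  ∀m ∀k ∃n ∀i (R(m) ∧ (¬R(k) ∨ ¬R(n) ∨ ¬R(i)))
The prefix is ∀m ∀k ∃n ∀i: 3 universal, 1 existential.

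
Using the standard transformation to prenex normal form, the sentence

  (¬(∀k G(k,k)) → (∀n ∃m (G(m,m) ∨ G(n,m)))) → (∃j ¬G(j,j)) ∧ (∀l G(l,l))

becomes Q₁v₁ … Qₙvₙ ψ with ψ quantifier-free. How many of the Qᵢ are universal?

Rewrite implications/biconditionals: A → B as ¬A ∨ B.
  ¬(¬¬(∀k G(k,k)) ∨ (∀n ∃m (G(m,m) ∨ G(n,m)))) ∨ (∃j ¬G(j,j)) ∧ (∀l G(l,l))
Drive negations inward (¬∀x A ≡ ∃x ¬A, ¬∃x A ≡ ∀x ¬A, De Morgan for ∧/∨):
  (∃k ¬G(k,k)) ∧ (∃n ∀m (¬G(m,m) ∧ ¬G(n,m))) ∨ (∃j ¬G(j,j)) ∧ (∀l G(l,l))
All bound variables are already distinct, so no renaming is needed.
Pull the quantifiers to the front (each side's bound variable is not free in the other side):
  ∃k ∃n ∀m ∃j ∀l (¬G(k,k) ∧ ¬G(m,m) ∧ ¬G(n,m) ∨ ¬G(j,j) ∧ G(l,l))
The prefix is ∃k ∃n ∀m ∃j ∀l: 2 universal, 3 existential.

2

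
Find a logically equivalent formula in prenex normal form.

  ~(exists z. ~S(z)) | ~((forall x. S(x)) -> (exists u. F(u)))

forall z. forall x. forall u. (S(z) | S(x) & ~F(u))

Rewrite implications/biconditionals: A → B as ¬A ∨ B.
  ~(exists z. ~S(z)) | ~(~(forall x. S(x)) | (exists u. F(u)))
Move each ¬ inward, flipping quantifiers it crosses:
  (forall z. S(z)) | (forall x. S(x)) & (forall u. ~F(u))
Extract every quantifier outward, since the variables are now distinct and don't occur free across branches:
  forall z. forall x. forall u. (S(z) | S(x) & ~F(u))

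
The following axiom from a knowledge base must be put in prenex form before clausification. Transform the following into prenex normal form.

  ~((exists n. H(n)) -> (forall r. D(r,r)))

First replace A → B with ¬A ∨ B.
  ~(~(exists n. H(n)) | (forall r. D(r,r)))
Push ¬ through the quantifiers and connectives to reach negation normal form:
  (exists n. H(n)) & (exists r. ~D(r,r))
Extract every quantifier outward, since the variables are now distinct and don't occur free across branches:
  exists n. exists r. (H(n) & ~D(r,r))

exists n. exists r. (H(n) & ~D(r,r))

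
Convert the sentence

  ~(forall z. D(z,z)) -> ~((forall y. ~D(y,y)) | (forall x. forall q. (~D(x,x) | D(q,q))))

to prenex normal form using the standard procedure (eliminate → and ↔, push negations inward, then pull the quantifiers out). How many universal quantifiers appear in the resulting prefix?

Rewrite implications/biconditionals: A → B as ¬A ∨ B.
  ~~(forall z. D(z,z)) | ~((forall y. ~D(y,y)) | (forall x. forall q. (~D(x,x) | D(q,q))))
Move each ¬ inward, flipping quantifiers it crosses:
  (forall z. D(z,z)) | (exists y. D(y,y)) & (exists x. exists q. (D(x,x) & ~D(q,q)))
All bound variables are already distinct, so no renaming is needed.
Extract every quantifier outward, since the variables are now distinct and don't occur free across branches:
  forall z. exists y. exists x. exists q. (D(z,z) | D(y,y) & D(x,x) & ~D(q,q))
The prefix is forall z exists y exists x exists q: 1 universal, 3 existential.

1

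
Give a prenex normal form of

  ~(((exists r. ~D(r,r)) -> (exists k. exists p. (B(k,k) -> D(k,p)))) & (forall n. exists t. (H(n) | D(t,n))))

exists r. forall k. forall p. exists n. forall t. (~D(r,r) & B(k,k) & ~D(k,p) | ~H(n) & ~D(t,n))

First replace A → B with ¬A ∨ B.
  ~((~(exists r. ~D(r,r)) | (exists k. exists p. (~B(k,k) | D(k,p)))) & (forall n. exists t. (H(n) | D(t,n))))
Move each ¬ inward, flipping quantifiers it crosses:
  (exists r. ~D(r,r)) & (forall k. forall p. (B(k,k) & ~D(k,p))) | (exists n. forall t. (~H(n) & ~D(t,n)))
All bound variables are already distinct, so no renaming is needed.
Pull the quantifiers to the front (each side's bound variable is not free in the other side):
  exists r. forall k. forall p. exists n. forall t. (~D(r,r) & B(k,k) & ~D(k,p) | ~H(n) & ~D(t,n))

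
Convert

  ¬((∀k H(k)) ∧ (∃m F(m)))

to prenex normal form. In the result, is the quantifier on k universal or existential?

existential

Drive negations inward (¬∀x A ≡ ∃x ¬A, ¬∃x A ≡ ∀x ¬A, De Morgan for ∧/∨):
  (∃k ¬H(k)) ∨ (∀m ¬F(m))
All bound variables are already distinct, so no renaming is needed.
Pull the quantifiers to the front (each side's bound variable is not free in the other side):
  ∃k ∀m (¬H(k) ∨ ¬F(m))
The quantifier ∀k sits under an odd number of negations, so it flips to ∃k.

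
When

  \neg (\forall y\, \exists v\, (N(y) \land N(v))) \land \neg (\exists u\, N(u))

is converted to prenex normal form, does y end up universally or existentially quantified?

Drive negations inward (¬∀x A ≡ ∃x ¬A, ¬∃x A ≡ ∀x ¬A, De Morgan for ∧/∨):
  (\exists y\, \forall v\, (\neg N(y) \lor \neg N(v))) \land (\forall u\, \neg N(u))
Extract every quantifier outward, since the variables are now distinct and don't occur free across branches:
  \exists y\, \forall v\, \forall u\, ((\neg N(y) \lor \neg N(v)) \land \neg N(u))
The quantifier \forall y sits under an odd number of negations, so it flips to \exists y.

existential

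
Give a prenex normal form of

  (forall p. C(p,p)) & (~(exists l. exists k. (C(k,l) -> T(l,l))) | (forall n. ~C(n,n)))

forall p. forall l. forall k. forall n. (C(p,p) & (C(k,l) & ~T(l,l) | ~C(n,n)))

First replace A → B with ¬A ∨ B.
  (forall p. C(p,p)) & (~(exists l. exists k. (~C(k,l) | T(l,l))) | (forall n. ~C(n,n)))
Drive negations inward (¬∀x A ≡ ∃x ¬A, ¬∃x A ≡ ∀x ¬A, De Morgan for ∧/∨):
  (forall p. C(p,p)) & ((forall l. forall k. (C(k,l) & ~T(l,l))) | (forall n. ~C(n,n)))
Extract every quantifier outward, since the variables are now distinct and don't occur free across branches:
  forall p. forall l. forall k. forall n. (C(p,p) & (C(k,l) & ~T(l,l) | ~C(n,n)))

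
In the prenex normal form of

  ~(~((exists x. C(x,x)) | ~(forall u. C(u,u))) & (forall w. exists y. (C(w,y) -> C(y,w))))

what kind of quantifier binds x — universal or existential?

existential

Eliminate → and ↔ using ¬ and ∨.
  ~(~((exists x. C(x,x)) | ~(forall u. C(u,u))) & (forall w. exists y. (~C(w,y) | C(y,w))))
Drive negations inward (¬∀x A ≡ ∃x ¬A, ¬∃x A ≡ ∀x ¬A, De Morgan for ∧/∨):
  (exists x. C(x,x)) | (exists u. ~C(u,u)) | (exists w. forall y. (C(w,y) & ~C(y,w)))
All bound variables are already distinct, so no renaming is needed.
Extract every quantifier outward, since the variables are now distinct and don't occur free across branches:
  exists x. exists u. exists w. forall y. (C(x,x) | ~C(u,u) | C(w,y) & ~C(y,w))
The quantifier exists x sits under an even number of negations (counting the antecedent side of each →), so it remains existential.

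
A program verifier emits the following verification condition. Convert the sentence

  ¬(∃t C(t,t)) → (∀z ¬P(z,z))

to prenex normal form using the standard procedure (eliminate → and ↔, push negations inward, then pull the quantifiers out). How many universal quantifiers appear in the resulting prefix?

Eliminate → and ↔ using ¬ and ∨.
  ¬¬(∃t C(t,t)) ∨ (∀z ¬P(z,z))
Drive negations inward (¬∀x A ≡ ∃x ¬A, ¬∃x A ≡ ∀x ¬A, De Morgan for ∧/∨):
  (∃t C(t,t)) ∨ (∀z ¬P(z,z))
All bound variables are already distinct, so no renaming is needed.
Pull the quantifiers to the front (each side's bound variable is not free in the other side):
  ∃t ∀z (C(t,t) ∨ ¬P(z,z))
The prefix is ∃t ∀z: 1 universal, 1 existential.

1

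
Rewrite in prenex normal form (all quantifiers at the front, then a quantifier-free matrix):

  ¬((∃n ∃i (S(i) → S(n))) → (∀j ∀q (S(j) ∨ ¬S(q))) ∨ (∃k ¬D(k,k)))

∃n ∃i ∃j ∃q ∀k ((¬S(i) ∨ S(n)) ∧ ¬S(j) ∧ S(q) ∧ D(k,k))

First replace A → B with ¬A ∨ B.
  ¬(¬(∃n ∃i (¬S(i) ∨ S(n))) ∨ (∀j ∀q (S(j) ∨ ¬S(q))) ∨ (∃k ¬D(k,k)))
Move each ¬ inward, flipping quantifiers it crosses:
  (∃n ∃i (¬S(i) ∨ S(n))) ∧ (∃j ∃q (¬S(j) ∧ S(q))) ∧ (∀k D(k,k))
All bound variables are already distinct, so no renaming is needed.
Pull the quantifiers to the front (each side's bound variable is not free in the other side):
  ∃n ∃i ∃j ∃q ∀k ((¬S(i) ∨ S(n)) ∧ ¬S(j) ∧ S(q) ∧ D(k,k))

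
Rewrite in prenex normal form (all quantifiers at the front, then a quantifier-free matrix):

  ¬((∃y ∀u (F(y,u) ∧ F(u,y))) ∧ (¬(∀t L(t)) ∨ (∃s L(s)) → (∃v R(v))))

Rewrite implications/biconditionals: A → B as ¬A ∨ B.
  ¬((∃y ∀u (F(y,u) ∧ F(u,y))) ∧ (¬(¬(∀t L(t)) ∨ (∃s L(s))) ∨ (∃v R(v))))
Move each ¬ inward, flipping quantifiers it crosses:
  (∀y ∃u (¬F(y,u) ∨ ¬F(u,y))) ∨ ((∃t ¬L(t)) ∨ (∃s L(s))) ∧ (∀v ¬R(v))
All bound variables are already distinct, so no renaming is needed.
Finally move all quantifiers to the prefix:
  ∀y ∃u ∃t ∃s ∀v (¬F(y,u) ∨ ¬F(u,y) ∨ (¬L(t) ∨ L(s)) ∧ ¬R(v))

∀y ∃u ∃t ∃s ∀v (¬F(y,u) ∨ ¬F(u,y) ∨ (¬L(t) ∨ L(s)) ∧ ¬R(v))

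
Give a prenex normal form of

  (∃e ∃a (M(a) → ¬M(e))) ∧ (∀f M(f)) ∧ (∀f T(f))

Rewrite implications/biconditionals: A → B as ¬A ∨ B.
  (∃e ∃a (¬M(a) ∨ ¬M(e))) ∧ (∀f M(f)) ∧ (∀f T(f))
Rename bound variables to avoid capture: f↦u1.
  (∃e ∃a (¬M(a) ∨ ¬M(e))) ∧ (∀f M(f)) ∧ (∀u1 T(u1))
Pull the quantifiers to the front (each side's bound variable is not free in the other side):
  ∃e ∃a ∀f ∀u1 ((¬M(a) ∨ ¬M(e)) ∧ M(f) ∧ T(u1))

∃e ∃a ∀f ∀u1 ((¬M(a) ∨ ¬M(e)) ∧ M(f) ∧ T(u1))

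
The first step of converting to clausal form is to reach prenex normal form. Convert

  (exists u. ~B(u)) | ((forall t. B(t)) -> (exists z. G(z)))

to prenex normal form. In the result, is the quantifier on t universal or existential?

existential

Eliminate → and ↔ using ¬ and ∨.
  (exists u. ~B(u)) | ~(forall t. B(t)) | (exists z. G(z))
Push ¬ through the quantifiers and connectives to reach negation normal form:
  (exists u. ~B(u)) | (exists t. ~B(t)) | (exists z. G(z))
All bound variables are already distinct, so no renaming is needed.
Extract every quantifier outward, since the variables are now distinct and don't occur free across branches:
  exists u. exists t. exists z. (~B(u) | ~B(t) | G(z))
The quantifier forall t sits under an odd number of negations (counting the antecedent side of each →), so it flips to exists t.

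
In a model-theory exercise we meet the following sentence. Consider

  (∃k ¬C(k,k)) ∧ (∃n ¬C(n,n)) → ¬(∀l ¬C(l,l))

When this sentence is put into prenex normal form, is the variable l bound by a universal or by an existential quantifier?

Eliminate → and ↔ using ¬ and ∨.
  ¬((∃k ¬C(k,k)) ∧ (∃n ¬C(n,n))) ∨ ¬(∀l ¬C(l,l))
Move each ¬ inward, flipping quantifiers it crosses:
  (∀k C(k,k)) ∨ (∀n C(n,n)) ∨ (∃l C(l,l))
All bound variables are already distinct, so no renaming is needed.
Pull the quantifiers to the front (each side's bound variable is not free in the other side):
  ∀k ∀n ∃l (C(k,k) ∨ C(n,n) ∨ C(l,l))
The quantifier ∀l sits under an odd number of negations (counting the antecedent side of each →), so it flips to ∃l.

existential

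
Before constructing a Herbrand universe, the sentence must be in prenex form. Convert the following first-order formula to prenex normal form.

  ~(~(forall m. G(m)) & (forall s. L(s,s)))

forall m. exists s. (G(m) | ~L(s,s))

Drive negations inward (¬∀x A ≡ ∃x ¬A, ¬∃x A ≡ ∀x ¬A, De Morgan for ∧/∨):
  (forall m. G(m)) | (exists s. ~L(s,s))
Finally move all quantifiers to the prefix:
  forall m. exists s. (G(m) | ~L(s,s))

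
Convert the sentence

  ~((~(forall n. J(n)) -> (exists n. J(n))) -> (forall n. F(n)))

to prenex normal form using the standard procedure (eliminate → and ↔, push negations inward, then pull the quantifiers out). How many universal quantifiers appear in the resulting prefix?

1

Eliminate → and ↔ using ¬ and ∨.
  ~(~(~~(forall n. J(n)) | (exists n. J(n))) | (forall n. F(n)))
Drive negations inward (¬∀x A ≡ ∃x ¬A, ¬∃x A ≡ ∀x ¬A, De Morgan for ∧/∨):
  ((forall n. J(n)) | (exists n. J(n))) & (exists n. ~F(n))
Standardize variables apart so no two quantifiers bind the same name: n↦q, n↦v1.
  ((forall n. J(n)) | (exists q. J(q))) & (exists v1. ~F(v1))
Finally move all quantifiers to the prefix:
  forall n. exists q. exists v1. ((J(n) | J(q)) & ~F(v1))
The prefix is forall n exists q exists v1: 1 universal, 2 existential.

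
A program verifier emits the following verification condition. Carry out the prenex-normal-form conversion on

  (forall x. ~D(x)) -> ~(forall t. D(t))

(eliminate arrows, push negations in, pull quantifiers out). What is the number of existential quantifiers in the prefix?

2

Rewrite implications/biconditionals: A → B as ¬A ∨ B.
  ~(forall x. ~D(x)) | ~(forall t. D(t))
Push ¬ through the quantifiers and connectives to reach negation normal form:
  (exists x. D(x)) | (exists t. ~D(t))
Finally move all quantifiers to the prefix:
  exists x. exists t. (D(x) | ~D(t))
The prefix is exists x exists t: 0 universal, 2 existential.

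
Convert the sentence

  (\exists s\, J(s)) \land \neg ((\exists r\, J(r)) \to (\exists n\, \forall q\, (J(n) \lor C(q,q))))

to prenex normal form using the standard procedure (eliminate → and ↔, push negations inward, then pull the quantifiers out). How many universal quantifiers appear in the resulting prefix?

First replace A → B with ¬A ∨ B.
  (\exists s\, J(s)) \land \neg (\neg (\exists r\, J(r)) \lor (\exists n\, \forall q\, (J(n) \lor C(q,q))))
Move each ¬ inward, flipping quantifiers it crosses:
  (\exists s\, J(s)) \land (\exists r\, J(r)) \land (\forall n\, \exists q\, (\neg J(n) \land \neg C(q,q)))
All bound variables are already distinct, so no renaming is needed.
Pull the quantifiers to the front (each side's bound variable is not free in the other side):
  \exists s\, \exists r\, \forall n\, \exists q\, (J(s) \land J(r) \land \neg J(n) \land \neg C(q,q))
The prefix is \exists s \exists r \forall n \exists q: 1 universal, 3 existential.

1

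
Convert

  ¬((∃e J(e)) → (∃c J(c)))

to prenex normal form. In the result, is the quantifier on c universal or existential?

universal

First replace A → B with ¬A ∨ B.
  ¬(¬(∃e J(e)) ∨ (∃c J(c)))
Push ¬ through the quantifiers and connectives to reach negation normal form:
  (∃e J(e)) ∧ (∀c ¬J(c))
Pull the quantifiers to the front (each side's bound variable is not free in the other side):
  ∃e ∀c (J(e) ∧ ¬J(c))
The quantifier ∃c sits under an odd number of negations (counting the antecedent side of each →), so it flips to ∀c.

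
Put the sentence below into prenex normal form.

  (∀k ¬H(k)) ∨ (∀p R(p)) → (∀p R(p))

∃k ∃p ∀u1 (H(k) ∧ ¬R(p) ∨ R(u1))

Eliminate → and ↔ using ¬ and ∨.
  ¬((∀k ¬H(k)) ∨ (∀p R(p))) ∨ (∀p R(p))
Move each ¬ inward, flipping quantifiers it crosses:
  (∃k H(k)) ∧ (∃p ¬R(p)) ∨ (∀p R(p))
Rename bound variables to avoid capture: p↦u1.
  (∃k H(k)) ∧ (∃p ¬R(p)) ∨ (∀u1 R(u1))
Extract every quantifier outward, since the variables are now distinct and don't occur free across branches:
  ∃k ∃p ∀u1 (H(k) ∧ ¬R(p) ∨ R(u1))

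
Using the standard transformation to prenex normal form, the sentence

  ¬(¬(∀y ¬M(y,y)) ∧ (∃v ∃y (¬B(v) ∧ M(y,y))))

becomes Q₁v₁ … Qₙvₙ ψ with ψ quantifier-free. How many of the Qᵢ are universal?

Push ¬ through the quantifiers and connectives to reach negation normal form:
  (∀y ¬M(y,y)) ∨ (∀v ∀y (B(v) ∨ ¬M(y,y)))
Give each quantifier a distinct variable: y↦w1.
  (∀y ¬M(y,y)) ∨ (∀v ∀w1 (B(v) ∨ ¬M(w1,w1)))
Finally move all quantifiers to the prefix:
  ∀y ∀v ∀w1 (¬M(y,y) ∨ B(v) ∨ ¬M(w1,w1))
The prefix is ∀y ∀v ∀w1: 3 universal, 0 existential.

3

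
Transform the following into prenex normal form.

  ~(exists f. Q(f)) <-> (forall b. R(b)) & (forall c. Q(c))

First replace A → B with ¬A ∨ B; A ↔ B as (¬A ∨ B) ∧ (¬B ∨ A).
  (~~(exists f. Q(f)) | (forall b. R(b)) & (forall c. Q(c))) & (~((forall b. R(b)) & (forall c. Q(c))) | ~(exists f. Q(f)))
Drive negations inward (¬∀x A ≡ ∃x ¬A, ¬∃x A ≡ ∀x ¬A, De Morgan for ∧/∨):
  ((exists f. Q(f)) | (forall b. R(b)) & (forall c. Q(c))) & ((exists b. ~R(b)) | (exists c. ~Q(c)) | (forall f. ~Q(f)))
Rename bound variables to avoid capture: b↦p, c↦x1, f↦a.
  ((exists f. Q(f)) | (forall b. R(b)) & (forall c. Q(c))) & ((exists p. ~R(p)) | (exists x1. ~Q(x1)) | (forall a. ~Q(a)))
Extract every quantifier outward, since the variables are now distinct and don't occur free across branches:
  exists f. forall b. forall c. exists p. exists x1. forall a. ((Q(f) | R(b) & Q(c)) & (~R(p) | ~Q(x1) | ~Q(a)))

exists f. forall b. forall c. exists p. exists x1. forall a. ((Q(f) | R(b) & Q(c)) & (~R(p) | ~Q(x1) | ~Q(a)))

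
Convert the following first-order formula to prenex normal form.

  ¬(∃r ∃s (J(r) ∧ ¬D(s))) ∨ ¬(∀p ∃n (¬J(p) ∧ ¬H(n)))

∀r ∀s ∃p ∀n (¬J(r) ∨ D(s) ∨ J(p) ∨ H(n))

Push ¬ through the quantifiers and connectives to reach negation normal form:
  (∀r ∀s (¬J(r) ∨ D(s))) ∨ (∃p ∀n (J(p) ∨ H(n)))
All bound variables are already distinct, so no renaming is needed.
Finally move all quantifiers to the prefix:
  ∀r ∀s ∃p ∀n (¬J(r) ∨ D(s) ∨ J(p) ∨ H(n))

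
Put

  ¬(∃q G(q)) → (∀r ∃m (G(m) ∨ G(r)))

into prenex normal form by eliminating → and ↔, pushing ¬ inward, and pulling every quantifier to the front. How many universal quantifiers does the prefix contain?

Rewrite implications/biconditionals: A → B as ¬A ∨ B.
  ¬¬(∃q G(q)) ∨ (∀r ∃m (G(m) ∨ G(r)))
Push ¬ through the quantifiers and connectives to reach negation normal form:
  (∃q G(q)) ∨ (∀r ∃m (G(m) ∨ G(r)))
All bound variables are already distinct, so no renaming is needed.
Extract every quantifier outward, since the variables are now distinct and don't occur free across branches:
  ∃q ∀r ∃m (G(q) ∨ G(m) ∨ G(r))
The prefix is ∃q ∀r ∃m: 1 universal, 2 existential.

1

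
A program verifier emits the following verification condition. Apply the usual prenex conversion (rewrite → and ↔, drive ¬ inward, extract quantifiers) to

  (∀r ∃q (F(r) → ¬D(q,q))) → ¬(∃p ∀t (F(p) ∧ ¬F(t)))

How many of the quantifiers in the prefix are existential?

2

First replace A → B with ¬A ∨ B.
  ¬(∀r ∃q (¬F(r) ∨ ¬D(q,q))) ∨ ¬(∃p ∀t (F(p) ∧ ¬F(t)))
Push ¬ through the quantifiers and connectives to reach negation normal form:
  (∃r ∀q (F(r) ∧ D(q,q))) ∨ (∀p ∃t (¬F(p) ∨ F(t)))
All bound variables are already distinct, so no renaming is needed.
Pull the quantifiers to the front (each side's bound variable is not free in the other side):
  ∃r ∀q ∀p ∃t (F(r) ∧ D(q,q) ∨ ¬F(p) ∨ F(t))
The prefix is ∃r ∀q ∀p ∃t: 2 universal, 2 existential.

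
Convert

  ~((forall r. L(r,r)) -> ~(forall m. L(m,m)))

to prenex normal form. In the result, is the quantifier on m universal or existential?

universal

Eliminate → and ↔ using ¬ and ∨.
  ~(~(forall r. L(r,r)) | ~(forall m. L(m,m)))
Drive negations inward (¬∀x A ≡ ∃x ¬A, ¬∃x A ≡ ∀x ¬A, De Morgan for ∧/∨):
  (forall r. L(r,r)) & (forall m. L(m,m))
Extract every quantifier outward, since the variables are now distinct and don't occur free across branches:
  forall r. forall m. (L(r,r) & L(m,m))
The quantifier forall m sits under an even number of negations (counting the antecedent side of each →), so it remains universal.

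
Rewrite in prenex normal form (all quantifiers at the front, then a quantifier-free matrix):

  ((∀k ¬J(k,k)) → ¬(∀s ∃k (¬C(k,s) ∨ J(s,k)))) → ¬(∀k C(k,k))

First replace A → B with ¬A ∨ B.
  ¬(¬(∀k ¬J(k,k)) ∨ ¬(∀s ∃k (¬C(k,s) ∨ J(s,k)))) ∨ ¬(∀k C(k,k))
Move each ¬ inward, flipping quantifiers it crosses:
  (∀k ¬J(k,k)) ∧ (∀s ∃k (¬C(k,s) ∨ J(s,k))) ∨ (∃k ¬C(k,k))
Standardize variables apart so no two quantifiers bind the same name: k↦u, k↦p.
  (∀k ¬J(k,k)) ∧ (∀s ∃u (¬C(u,s) ∨ J(s,u))) ∨ (∃p ¬C(p,p))
Finally move all quantifiers to the prefix:
  ∀k ∀s ∃u ∃p (¬J(k,k) ∧ (¬C(u,s) ∨ J(s,u)) ∨ ¬C(p,p))

∀k ∀s ∃u ∃p (¬J(k,k) ∧ (¬C(u,s) ∨ J(s,u)) ∨ ¬C(p,p))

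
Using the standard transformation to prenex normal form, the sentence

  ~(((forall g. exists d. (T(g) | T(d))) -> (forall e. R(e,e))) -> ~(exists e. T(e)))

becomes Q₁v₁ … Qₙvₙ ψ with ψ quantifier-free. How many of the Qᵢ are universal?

Rewrite implications/biconditionals: A → B as ¬A ∨ B.
  ~(~(~(forall g. exists d. (T(g) | T(d))) | (forall e. R(e,e))) | ~(exists e. T(e)))
Move each ¬ inward, flipping quantifiers it crosses:
  ((exists g. forall d. (~T(g) & ~T(d))) | (forall e. R(e,e))) & (exists e. T(e))
Standardize variables apart so no two quantifiers bind the same name: e↦s.
  ((exists g. forall d. (~T(g) & ~T(d))) | (forall e. R(e,e))) & (exists s. T(s))
Pull the quantifiers to the front (each side's bound variable is not free in the other side):
  exists g. forall d. forall e. exists s. ((~T(g) & ~T(d) | R(e,e)) & T(s))
The prefix is exists g forall d forall e exists s: 2 universal, 2 existential.

2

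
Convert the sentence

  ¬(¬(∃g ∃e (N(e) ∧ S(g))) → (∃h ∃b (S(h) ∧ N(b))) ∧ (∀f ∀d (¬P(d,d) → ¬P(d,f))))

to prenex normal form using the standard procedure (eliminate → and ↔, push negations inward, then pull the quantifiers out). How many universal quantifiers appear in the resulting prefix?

Eliminate → and ↔ using ¬ and ∨.
  ¬(¬¬(∃g ∃e (N(e) ∧ S(g))) ∨ (∃h ∃b (S(h) ∧ N(b))) ∧ (∀f ∀d (¬¬P(d,d) ∨ ¬P(d,f))))
Push ¬ through the quantifiers and connectives to reach negation normal form:
  (∀g ∀e (¬N(e) ∨ ¬S(g))) ∧ ((∀h ∀b (¬S(h) ∨ ¬N(b))) ∨ (∃f ∃d (¬P(d,d) ∧ P(d,f))))
All bound variables are already distinct, so no renaming is needed.
Pull the quantifiers to the front (each side's bound variable is not free in the other side):
  ∀g ∀e ∀h ∀b ∃f ∃d ((¬N(e) ∨ ¬S(g)) ∧ (¬S(h) ∨ ¬N(b) ∨ ¬P(d,d) ∧ P(d,f)))
The prefix is ∀g ∀e ∀h ∀b ∃f ∃d: 4 universal, 2 existential.

4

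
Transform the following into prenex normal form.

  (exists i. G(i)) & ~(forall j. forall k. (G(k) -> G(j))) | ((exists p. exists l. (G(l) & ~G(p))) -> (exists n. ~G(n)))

exists i. exists j. exists k. forall p. forall l. exists n. (G(i) & G(k) & ~G(j) | ~G(l) | G(p) | ~G(n))

Eliminate → and ↔ using ¬ and ∨.
  (exists i. G(i)) & ~(forall j. forall k. (~G(k) | G(j))) | ~(exists p. exists l. (G(l) & ~G(p))) | (exists n. ~G(n))
Push ¬ through the quantifiers and connectives to reach negation normal form:
  (exists i. G(i)) & (exists j. exists k. (G(k) & ~G(j))) | (forall p. forall l. (~G(l) | G(p))) | (exists n. ~G(n))
All bound variables are already distinct, so no renaming is needed.
Pull the quantifiers to the front (each side's bound variable is not free in the other side):
  exists i. exists j. exists k. forall p. forall l. exists n. (G(i) & G(k) & ~G(j) | ~G(l) | G(p) | ~G(n))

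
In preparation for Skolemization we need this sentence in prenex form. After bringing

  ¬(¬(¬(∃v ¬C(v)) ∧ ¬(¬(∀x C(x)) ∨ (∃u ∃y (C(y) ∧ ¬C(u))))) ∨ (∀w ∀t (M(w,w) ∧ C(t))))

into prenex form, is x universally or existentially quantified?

Push ¬ through the quantifiers and connectives to reach negation normal form:
  (∀v C(v)) ∧ (∀x C(x)) ∧ (∀u ∀y (¬C(y) ∨ C(u))) ∧ (∃w ∃t (¬M(w,w) ∨ ¬C(t)))
Finally move all quantifiers to the prefix:
  ∀v ∀x ∀u ∀y ∃w ∃t (C(v) ∧ C(x) ∧ (¬C(y) ∨ C(u)) ∧ (¬M(w,w) ∨ ¬C(t)))
The quantifier ∀x sits under an even number of negations, so it remains universal.

universal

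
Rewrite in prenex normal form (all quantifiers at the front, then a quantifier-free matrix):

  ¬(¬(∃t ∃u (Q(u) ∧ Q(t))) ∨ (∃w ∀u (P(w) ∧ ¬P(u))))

∃t ∃u ∀w ∃x1 (Q(u) ∧ Q(t) ∧ (¬P(w) ∨ P(x1)))

Drive negations inward (¬∀x A ≡ ∃x ¬A, ¬∃x A ≡ ∀x ¬A, De Morgan for ∧/∨):
  (∃t ∃u (Q(u) ∧ Q(t))) ∧ (∀w ∃u (¬P(w) ∨ P(u)))
Rename bound variables to avoid capture: u↦x1.
  (∃t ∃u (Q(u) ∧ Q(t))) ∧ (∀w ∃x1 (¬P(w) ∨ P(x1)))
Pull the quantifiers to the front (each side's bound variable is not free in the other side):
  ∃t ∃u ∀w ∃x1 (Q(u) ∧ Q(t) ∧ (¬P(w) ∨ P(x1)))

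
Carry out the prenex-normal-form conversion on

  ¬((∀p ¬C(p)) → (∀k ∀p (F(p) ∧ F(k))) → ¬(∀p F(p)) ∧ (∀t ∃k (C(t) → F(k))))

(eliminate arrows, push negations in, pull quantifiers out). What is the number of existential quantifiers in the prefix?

1

First replace A → B with ¬A ∨ B.
  ¬(¬(∀p ¬C(p)) ∨ ¬(∀k ∀p (F(p) ∧ F(k))) ∨ ¬(∀p F(p)) ∧ (∀t ∃k (¬C(t) ∨ F(k))))
Drive negations inward (¬∀x A ≡ ∃x ¬A, ¬∃x A ≡ ∀x ¬A, De Morgan for ∧/∨):
  (∀p ¬C(p)) ∧ (∀k ∀p (F(p) ∧ F(k))) ∧ ((∀p F(p)) ∨ (∃t ∀k (C(t) ∧ ¬F(k))))
Standardize variables apart so no two quantifiers bind the same name: p↦x1, p↦v1, k↦s.
  (∀p ¬C(p)) ∧ (∀k ∀x1 (F(x1) ∧ F(k))) ∧ ((∀v1 F(v1)) ∨ (∃t ∀s (C(t) ∧ ¬F(s))))
Pull the quantifiers to the front (each side's bound variable is not free in the other side):
  ∀p ∀k ∀x1 ∀v1 ∃t ∀s (¬C(p) ∧ F(x1) ∧ F(k) ∧ (F(v1) ∨ C(t) ∧ ¬F(s)))
The prefix is ∀p ∀k ∀x1 ∀v1 ∃t ∀s: 5 universal, 1 existential.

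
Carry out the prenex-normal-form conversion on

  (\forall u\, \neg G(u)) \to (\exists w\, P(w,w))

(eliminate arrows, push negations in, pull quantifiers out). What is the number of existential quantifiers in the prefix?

Eliminate → and ↔ using ¬ and ∨.
  \neg (\forall u\, \neg G(u)) \lor (\exists w\, P(w,w))
Push ¬ through the quantifiers and connectives to reach negation normal form:
  (\exists u\, G(u)) \lor (\exists w\, P(w,w))
All bound variables are already distinct, so no renaming is needed.
Finally move all quantifiers to the prefix:
  \exists u\, \exists w\, (G(u) \lor P(w,w))
The prefix is \exists u \exists w: 0 universal, 2 existential.

2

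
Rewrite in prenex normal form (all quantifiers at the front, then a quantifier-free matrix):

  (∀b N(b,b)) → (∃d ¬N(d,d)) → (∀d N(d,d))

First replace A → B with ¬A ∨ B.
  ¬(∀b N(b,b)) ∨ ¬(∃d ¬N(d,d)) ∨ (∀d N(d,d))
Drive negations inward (¬∀x A ≡ ∃x ¬A, ¬∃x A ≡ ∀x ¬A, De Morgan for ∧/∨):
  (∃b ¬N(b,b)) ∨ (∀d N(d,d)) ∨ (∀d N(d,d))
Rename bound variables to avoid capture: d↦r.
  (∃b ¬N(b,b)) ∨ (∀d N(d,d)) ∨ (∀r N(r,r))
Finally move all quantifiers to the prefix:
  ∃b ∀d ∀r (¬N(b,b) ∨ N(d,d) ∨ N(r,r))

∃b ∀d ∀r (¬N(b,b) ∨ N(d,d) ∨ N(r,r))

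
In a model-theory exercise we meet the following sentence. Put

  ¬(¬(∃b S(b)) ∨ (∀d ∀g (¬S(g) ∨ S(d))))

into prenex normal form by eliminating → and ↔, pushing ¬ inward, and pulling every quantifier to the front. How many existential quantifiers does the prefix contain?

3

Drive negations inward (¬∀x A ≡ ∃x ¬A, ¬∃x A ≡ ∀x ¬A, De Morgan for ∧/∨):
  (∃b S(b)) ∧ (∃d ∃g (S(g) ∧ ¬S(d)))
Pull the quantifiers to the front (each side's bound variable is not free in the other side):
  ∃b ∃d ∃g (S(b) ∧ S(g) ∧ ¬S(d))
The prefix is ∃b ∃d ∃g: 0 universal, 3 existential.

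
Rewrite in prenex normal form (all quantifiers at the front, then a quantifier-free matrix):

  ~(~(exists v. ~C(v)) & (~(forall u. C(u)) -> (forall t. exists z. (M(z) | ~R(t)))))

exists v. exists u. exists t. forall z. (~C(v) | ~C(u) & ~M(z) & R(t))

First replace A → B with ¬A ∨ B.
  ~(~(exists v. ~C(v)) & (~~(forall u. C(u)) | (forall t. exists z. (M(z) | ~R(t)))))
Push ¬ through the quantifiers and connectives to reach negation normal form:
  (exists v. ~C(v)) | (exists u. ~C(u)) & (exists t. forall z. (~M(z) & R(t)))
Extract every quantifier outward, since the variables are now distinct and don't occur free across branches:
  exists v. exists u. exists t. forall z. (~C(v) | ~C(u) & ~M(z) & R(t))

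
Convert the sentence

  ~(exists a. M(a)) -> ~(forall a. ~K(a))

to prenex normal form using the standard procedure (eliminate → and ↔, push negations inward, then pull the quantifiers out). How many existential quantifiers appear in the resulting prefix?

2

Rewrite implications/biconditionals: A → B as ¬A ∨ B.
  ~~(exists a. M(a)) | ~(forall a. ~K(a))
Move each ¬ inward, flipping quantifiers it crosses:
  (exists a. M(a)) | (exists a. K(a))
Rename bound variables to avoid capture: a↦b.
  (exists a. M(a)) | (exists b. K(b))
Finally move all quantifiers to the prefix:
  exists a. exists b. (M(a) | K(b))
The prefix is exists a exists b: 0 universal, 2 existential.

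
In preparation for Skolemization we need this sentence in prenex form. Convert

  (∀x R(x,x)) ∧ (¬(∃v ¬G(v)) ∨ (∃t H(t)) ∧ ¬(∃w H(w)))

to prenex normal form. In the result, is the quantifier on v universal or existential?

universal

Move each ¬ inward, flipping quantifiers it crosses:
  (∀x R(x,x)) ∧ ((∀v G(v)) ∨ (∃t H(t)) ∧ (∀w ¬H(w)))
Pull the quantifiers to the front (each side's bound variable is not free in the other side):
  ∀x ∀v ∃t ∀w (R(x,x) ∧ (G(v) ∨ H(t) ∧ ¬H(w)))
The quantifier ∃v sits under an odd number of negations, so it flips to ∀v.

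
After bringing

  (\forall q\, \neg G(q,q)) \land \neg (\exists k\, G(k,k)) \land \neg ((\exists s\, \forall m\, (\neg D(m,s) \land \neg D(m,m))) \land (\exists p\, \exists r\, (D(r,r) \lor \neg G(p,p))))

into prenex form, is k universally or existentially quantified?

Move each ¬ inward, flipping quantifiers it crosses:
  (\forall q\, \neg G(q,q)) \land (\forall k\, \neg G(k,k)) \land ((\forall s\, \exists m\, (D(m,s) \lor D(m,m))) \lor (\forall p\, \forall r\, (\neg D(r,r) \land G(p,p))))
All bound variables are already distinct, so no renaming is needed.
Pull the quantifiers to the front (each side's bound variable is not free in the other side):
  \forall q\, \forall k\, \forall s\, \exists m\, \forall p\, \forall r\, (\neg G(q,q) \land \neg G(k,k) \land (D(m,s) \lor D(m,m) \lor \neg D(r,r) \land G(p,p)))
The quantifier \exists k sits under an odd number of negations, so it flips to \forall k.

universal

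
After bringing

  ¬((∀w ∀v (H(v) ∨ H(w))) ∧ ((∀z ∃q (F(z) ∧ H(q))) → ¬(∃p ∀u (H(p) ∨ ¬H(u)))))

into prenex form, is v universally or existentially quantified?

Rewrite implications/biconditionals: A → B as ¬A ∨ B.
  ¬((∀w ∀v (H(v) ∨ H(w))) ∧ (¬(∀z ∃q (F(z) ∧ H(q))) ∨ ¬(∃p ∀u (H(p) ∨ ¬H(u)))))
Drive negations inward (¬∀x A ≡ ∃x ¬A, ¬∃x A ≡ ∀x ¬A, De Morgan for ∧/∨):
  (∃w ∃v (¬H(v) ∧ ¬H(w))) ∨ (∀z ∃q (F(z) ∧ H(q))) ∧ (∃p ∀u (H(p) ∨ ¬H(u)))
All bound variables are already distinct, so no renaming is needed.
Pull the quantifiers to the front (each side's bound variable is not free in the other side):
  ∃w ∃v ∀z ∃q ∃p ∀u (¬H(v) ∧ ¬H(w) ∨ F(z) ∧ H(q) ∧ (H(p) ∨ ¬H(u)))
The quantifier ∀v sits under an odd number of negations (counting the antecedent side of each →), so it flips to ∃v.

existential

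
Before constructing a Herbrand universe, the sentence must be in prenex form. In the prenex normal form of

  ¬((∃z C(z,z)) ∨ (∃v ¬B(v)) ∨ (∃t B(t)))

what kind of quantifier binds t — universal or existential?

universal

Move each ¬ inward, flipping quantifiers it crosses:
  (∀z ¬C(z,z)) ∧ (∀v B(v)) ∧ (∀t ¬B(t))
All bound variables are already distinct, so no renaming is needed.
Extract every quantifier outward, since the variables are now distinct and don't occur free across branches:
  ∀z ∀v ∀t (¬C(z,z) ∧ B(v) ∧ ¬B(t))
The quantifier ∃t sits under an odd number of negations, so it flips to ∀t.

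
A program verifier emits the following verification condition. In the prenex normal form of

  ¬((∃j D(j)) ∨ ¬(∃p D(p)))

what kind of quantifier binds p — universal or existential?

Drive negations inward (¬∀x A ≡ ∃x ¬A, ¬∃x A ≡ ∀x ¬A, De Morgan for ∧/∨):
  (∀j ¬D(j)) ∧ (∃p D(p))
All bound variables are already distinct, so no renaming is needed.
Pull the quantifiers to the front (each side's bound variable is not free in the other side):
  ∀j ∃p (¬D(j) ∧ D(p))
The quantifier ∃p sits under an even number of negations, so it remains existential.

existential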